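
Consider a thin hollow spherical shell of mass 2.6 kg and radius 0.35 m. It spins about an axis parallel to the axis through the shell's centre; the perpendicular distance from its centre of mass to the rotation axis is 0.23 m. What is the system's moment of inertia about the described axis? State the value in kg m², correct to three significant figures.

0.350

I_cm = (2/3)MR² = (2/3)(2.6)(0.35)² = 0.21233 kg m²; centre at d = 0.23 m, so I = I_cm + Md² gives I = 0.21233 + (2.6)(0.23)² = 0.34987 kg m².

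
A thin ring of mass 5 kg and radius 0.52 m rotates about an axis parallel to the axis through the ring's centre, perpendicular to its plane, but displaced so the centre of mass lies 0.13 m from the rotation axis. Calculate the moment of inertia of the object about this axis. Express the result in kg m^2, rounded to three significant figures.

I_cm = MR² = (5)(0.52)² = 1.352 kg m^2; centre at d = 0.13 m, so the parallel axis theorem gives I = 1.352 + (5)(0.13)² = 1.4365 kg m^2.

1.44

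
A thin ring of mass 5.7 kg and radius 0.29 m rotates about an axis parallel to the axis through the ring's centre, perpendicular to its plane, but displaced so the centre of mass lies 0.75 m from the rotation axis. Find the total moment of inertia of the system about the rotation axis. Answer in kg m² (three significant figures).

I_cm = MR² = (5.7)(0.29)² = 0.47937 kg m²; centre at d = 0.75 m, so I = I_cm + Md² gives I = 0.47937 + (5.7)(0.75)² = 3.6856 kg m².

3.69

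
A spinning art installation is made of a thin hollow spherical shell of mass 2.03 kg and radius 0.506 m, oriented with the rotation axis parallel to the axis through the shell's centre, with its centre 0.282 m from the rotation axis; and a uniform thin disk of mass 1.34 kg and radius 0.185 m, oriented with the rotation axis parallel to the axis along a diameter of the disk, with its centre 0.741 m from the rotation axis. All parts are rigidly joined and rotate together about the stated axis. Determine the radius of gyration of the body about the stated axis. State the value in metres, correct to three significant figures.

Spherical shell: I_cm = (2/3)MR² = (2/3)(2.03)(0.506)² = 0.3465 kg m²; centre at d = 0.282 m, so I = I_cm + Md² gives I = 0.3465 + (2.03)(0.282)² = 0.50794 kg m².
Thin disk: I_cm = (1/4)MR² = (1/4)(1.34)(0.185)² = 0.011465 kg m²; centre at d = 0.741 m, so I = I_cm + Md² gives I = 0.011465 + (1.34)(0.741)² = 0.74723 kg m².
Total I = 1.2552 kg m²; total mass M = 3.37 kg.
k = √(I/M) = √(1.2552/3.37) = 0.61029 m.

0.610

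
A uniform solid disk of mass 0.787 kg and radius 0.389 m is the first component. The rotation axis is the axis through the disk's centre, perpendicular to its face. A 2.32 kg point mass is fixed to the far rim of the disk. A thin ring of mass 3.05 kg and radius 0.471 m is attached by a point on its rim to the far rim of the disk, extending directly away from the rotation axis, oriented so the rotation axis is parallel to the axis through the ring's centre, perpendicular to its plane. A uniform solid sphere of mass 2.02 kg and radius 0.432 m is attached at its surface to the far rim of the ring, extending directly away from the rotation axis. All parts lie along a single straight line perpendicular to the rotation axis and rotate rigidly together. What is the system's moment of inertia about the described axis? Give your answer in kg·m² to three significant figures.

9.77

Solid disk: I_cm = (1/2)MR² = (1/2)(0.787)(0.389)² = 0.059545 kg·m²; axis through the centre, so I = 0.059545 kg·m².
Point mass: I_cm = 0; centre at d = 0.389 m, so I = I_cm + Md² gives I = 0 + (2.32)(0.389)² = 0.35106 kg·m².
Thin ring: I_cm = MR² = (3.05)(0.471)² = 0.67662 kg·m²; centre at d = 0.389 + 0.471 = 0.86 m, so I = I_cm + Md² gives I = 0.67662 + (3.05)(0.86)² = 2.9324 kg·m².
Solid sphere: I_cm = (2/5)MR² = (2/5)(2.02)(0.432)² = 0.15079 kg·m²; centre at d = 0.389 + 0.471 + 0.471 + 0.432 = 1.763 m, so I = I_cm + Md² gives I = 0.15079 + (2.02)(1.763)² = 6.4293 kg·m².
Total I = 0.059545 + 0.35106 + 2.9324 + 6.4293 = 9.7723 kg·m².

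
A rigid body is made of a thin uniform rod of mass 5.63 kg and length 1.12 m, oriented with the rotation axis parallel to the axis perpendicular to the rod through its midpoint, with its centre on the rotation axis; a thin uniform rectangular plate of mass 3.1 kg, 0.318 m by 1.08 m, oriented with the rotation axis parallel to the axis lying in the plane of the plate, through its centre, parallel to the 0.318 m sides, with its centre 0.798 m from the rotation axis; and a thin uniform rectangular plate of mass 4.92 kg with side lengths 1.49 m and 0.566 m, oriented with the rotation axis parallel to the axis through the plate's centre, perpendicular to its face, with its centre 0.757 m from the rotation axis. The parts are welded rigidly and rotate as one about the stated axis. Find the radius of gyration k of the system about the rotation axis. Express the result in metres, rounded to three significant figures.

0.702

Thin rod: I_cm = (1/12)ML² = (1/12)(5.63)(1.12)² = 0.58852 kg m²; axis through the centre, so I = 0.58852 kg m².
Rectangular plate: I_cm = (1/12)Mb² = (1/12)(3.1)(1.08)² = 0.30132 kg m²; centre at d = 0.798 m, so the parallel axis theorem gives I = 0.30132 + (3.1)(0.798)² = 2.2754 kg m².
Rectangular plate: I_cm = (1/12)M(a²+b²) = (1/12)(4.92)[(1.49)² + (0.566)²] = 1.0416 kg m²; centre at d = 0.757 m, so the parallel axis theorem gives I = 1.0416 + (4.92)(0.757)² = 3.861 kg m².
Total I = 6.7249 kg m²; total mass M = 13.65 kg.
k = √(I/M) = √(6.7249/13.65) = 0.7019 m.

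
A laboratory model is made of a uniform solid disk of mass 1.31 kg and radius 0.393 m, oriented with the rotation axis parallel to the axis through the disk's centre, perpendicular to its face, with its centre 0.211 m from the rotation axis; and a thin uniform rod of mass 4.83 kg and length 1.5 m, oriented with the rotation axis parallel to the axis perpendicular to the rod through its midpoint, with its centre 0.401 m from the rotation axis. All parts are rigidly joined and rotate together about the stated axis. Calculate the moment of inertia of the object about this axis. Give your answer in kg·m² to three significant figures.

Solid disk: I_cm = (1/2)MR² = (1/2)(1.31)(0.393)² = 0.10116 kg·m²; centre at d = 0.211 m, so the parallel axis theorem gives I = 0.10116 + (1.31)(0.211)² = 0.15949 kg·m².
Thin rod: I_cm = (1/12)ML² = (1/12)(4.83)(1.5)² = 0.90562 kg·m²; centre at d = 0.401 m, so the parallel axis theorem gives I = 0.90562 + (4.83)(0.401)² = 1.6823 kg·m².
Total I = 0.15949 + 1.6823 = 1.8418 kg·m².

1.84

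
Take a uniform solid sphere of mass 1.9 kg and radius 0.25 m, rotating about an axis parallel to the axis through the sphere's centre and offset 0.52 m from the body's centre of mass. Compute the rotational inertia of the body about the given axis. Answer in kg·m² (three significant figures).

I_cm = (2/5)MR² = (2/5)(1.9)(0.25)² = 0.0475 kg·m²; centre at d = 0.52 m, so the parallel axis theorem gives I = 0.0475 + (1.9)(0.52)² = 0.56126 kg·m².

0.561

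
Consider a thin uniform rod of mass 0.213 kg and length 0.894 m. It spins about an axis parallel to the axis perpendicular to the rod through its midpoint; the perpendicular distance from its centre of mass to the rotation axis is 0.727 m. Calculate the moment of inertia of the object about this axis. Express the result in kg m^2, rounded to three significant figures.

I_cm = (1/12)ML² = (1/12)(0.213)(0.894)² = 0.014186 kg m^2; centre at d = 0.727 m, so I = I_cm + Md² gives I = 0.014186 + (0.213)(0.727)² = 0.12676 kg m^2.

0.127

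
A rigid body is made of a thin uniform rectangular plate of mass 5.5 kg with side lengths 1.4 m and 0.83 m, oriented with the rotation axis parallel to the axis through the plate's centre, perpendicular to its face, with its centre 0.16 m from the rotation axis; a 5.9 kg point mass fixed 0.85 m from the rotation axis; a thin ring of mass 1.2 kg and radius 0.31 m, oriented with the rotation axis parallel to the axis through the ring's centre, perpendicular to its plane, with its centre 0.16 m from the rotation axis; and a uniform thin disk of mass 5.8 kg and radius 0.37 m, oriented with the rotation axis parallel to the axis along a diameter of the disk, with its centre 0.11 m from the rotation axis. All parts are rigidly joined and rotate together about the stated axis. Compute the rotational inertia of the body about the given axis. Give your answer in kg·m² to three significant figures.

6.03

Rectangular plate: I_cm = (1/12)M(a²+b²) = (1/12)(5.5)[(1.4)² + (0.83)²] = 1.2141 kg·m²; centre at d = 0.16 m, so I = I_cm + Md² gives I = 1.2141 + (5.5)(0.16)² = 1.3549 kg·m².
Point mass: I_cm = 0; centre at d = 0.85 m, so I = I_cm + Md² gives I = 0 + (5.9)(0.85)² = 4.2627 kg·m².
Thin ring: I_cm = MR² = (1.2)(0.31)² = 0.11532 kg·m²; centre at d = 0.16 m, so I = I_cm + Md² gives I = 0.11532 + (1.2)(0.16)² = 0.14604 kg·m².
Thin disk: I_cm = (1/4)MR² = (1/4)(5.8)(0.37)² = 0.1985 kg·m²; centre at d = 0.11 m, so I = I_cm + Md² gives I = 0.1985 + (5.8)(0.11)² = 0.26868 kg·m².
Total I = 1.3549 + 4.2627 + 0.14604 + 0.26868 = 6.0324 kg·m².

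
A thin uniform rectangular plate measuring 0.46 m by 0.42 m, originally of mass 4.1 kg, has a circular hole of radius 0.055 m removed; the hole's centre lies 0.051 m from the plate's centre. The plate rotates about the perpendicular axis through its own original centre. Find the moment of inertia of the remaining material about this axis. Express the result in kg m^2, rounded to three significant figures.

Unpierced body about its centre: I₀ = (1/12)M(a²+b²) = (1/12)(4.1)[(0.46)² + (0.42)²] = 0.13257 kg m^2.
The removed disk has mass m = M·πr²/(ab) = (4.1)·π(0.055)²/(0.46·0.42) = 0.20167 kg (same uniform areal density).
Its moment of inertia about the rotation axis (parallel-axis theorem): I_hole = (1/2)mr² + md² = (1/2)(0.20167)(0.055)² + (0.20167)(0.051)² = 0.00082959 kg m^2.
Treating the hole as negative mass, I = I₀ − I_hole = 0.13257 − 0.00082959 = 0.13174 kg m^2.

0.132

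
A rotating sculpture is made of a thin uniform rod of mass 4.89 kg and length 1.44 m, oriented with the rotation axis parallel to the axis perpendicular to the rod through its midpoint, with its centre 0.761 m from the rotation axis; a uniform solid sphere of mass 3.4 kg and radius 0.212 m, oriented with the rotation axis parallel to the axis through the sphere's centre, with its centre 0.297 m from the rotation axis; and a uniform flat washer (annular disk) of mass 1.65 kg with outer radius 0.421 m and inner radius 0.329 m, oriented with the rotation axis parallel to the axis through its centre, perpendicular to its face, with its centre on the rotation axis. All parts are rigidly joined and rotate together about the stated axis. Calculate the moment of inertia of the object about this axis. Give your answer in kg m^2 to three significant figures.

4.27

Thin rod: I_cm = (1/12)ML² = (1/12)(4.89)(1.44)² = 0.84499 kg m^2; centre at d = 0.761 m, so the parallel axis theorem gives I = 0.84499 + (4.89)(0.761)² = 3.6769 kg m^2.
Solid sphere: I_cm = (2/5)MR² = (2/5)(3.4)(0.212)² = 0.061124 kg m^2; centre at d = 0.297 m, so the parallel axis theorem gives I = 0.061124 + (3.4)(0.297)² = 0.36103 kg m^2.
Annular disk: I_cm = (1/2)M(R²+r²) = (1/2)(1.65)[(0.421)² + (0.329)²] = 0.23552 kg m^2; axis through the centre, so I = 0.23552 kg m^2.
Total I = 3.6769 + 0.36103 + 0.23552 = 4.2735 kg m^2.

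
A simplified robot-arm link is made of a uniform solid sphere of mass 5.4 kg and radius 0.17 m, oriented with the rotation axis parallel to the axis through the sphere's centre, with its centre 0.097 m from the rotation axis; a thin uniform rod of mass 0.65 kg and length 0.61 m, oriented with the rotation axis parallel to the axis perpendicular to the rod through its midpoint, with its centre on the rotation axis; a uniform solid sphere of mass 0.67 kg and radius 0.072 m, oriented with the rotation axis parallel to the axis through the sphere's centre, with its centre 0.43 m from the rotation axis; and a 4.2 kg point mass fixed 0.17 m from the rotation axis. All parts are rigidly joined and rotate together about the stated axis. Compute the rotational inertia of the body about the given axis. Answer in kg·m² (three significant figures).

Solid sphere: I_cm = (2/5)MR² = (2/5)(5.4)(0.17)² = 0.062424 kg·m²; centre at d = 0.097 m, so the parallel axis theorem gives I = 0.062424 + (5.4)(0.097)² = 0.11323 kg·m².
Thin rod: I_cm = (1/12)ML² = (1/12)(0.65)(0.61)² = 0.020155 kg·m²; axis through the centre, so I = 0.020155 kg·m².
Solid sphere: I_cm = (2/5)MR² = (2/5)(0.67)(0.072)² = 0.0013893 kg·m²; centre at d = 0.43 m, so the parallel axis theorem gives I = 0.0013893 + (0.67)(0.43)² = 0.12527 kg·m².
Point mass: I_cm = 0; centre at d = 0.17 m, so the parallel axis theorem gives I = 0 + (4.2)(0.17)² = 0.12138 kg·m².
Total I = 0.11323 + 0.020155 + 0.12527 + 0.12138 = 0.38004 kg·m².

0.380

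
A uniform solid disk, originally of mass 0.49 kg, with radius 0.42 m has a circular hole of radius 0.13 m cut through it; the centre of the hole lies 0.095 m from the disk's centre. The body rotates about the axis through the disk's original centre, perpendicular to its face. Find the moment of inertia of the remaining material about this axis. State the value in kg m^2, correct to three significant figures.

Unpierced body about its centre: I₀ = (1/2)MR² = (1/2)(0.49)(0.42)² = 0.043218 kg m^2.
The removed disk has mass m = M·(r/R)² = (0.49)(0.13/0.42)² = 0.046944 kg (same uniform areal density).
Its moment of inertia about the rotation axis (parallel-axis theorem): I_hole = (1/2)mr² + md² = (1/2)(0.046944)(0.13)² + (0.046944)(0.095)² = 0.00082035 kg m^2.
Treating the hole as negative mass, I = I₀ − I_hole = 0.043218 − 0.00082035 = 0.042398 kg m^2.

0.0424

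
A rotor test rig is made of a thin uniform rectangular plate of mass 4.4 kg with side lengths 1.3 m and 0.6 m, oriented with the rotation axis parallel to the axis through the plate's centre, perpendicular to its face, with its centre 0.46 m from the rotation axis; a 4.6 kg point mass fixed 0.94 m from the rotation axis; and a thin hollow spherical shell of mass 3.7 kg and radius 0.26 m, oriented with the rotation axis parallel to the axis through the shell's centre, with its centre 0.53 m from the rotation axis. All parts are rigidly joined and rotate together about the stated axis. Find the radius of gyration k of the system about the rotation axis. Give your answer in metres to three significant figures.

0.740

Rectangular plate: I_cm = (1/12)M(a²+b²) = (1/12)(4.4)[(1.3)² + (0.6)²] = 0.75167 kg m^2; centre at d = 0.46 m, so I = I_cm + Md² gives I = 0.75167 + (4.4)(0.46)² = 1.6827 kg m^2.
Point mass: I_cm = 0; centre at d = 0.94 m, so I = I_cm + Md² gives I = 0 + (4.6)(0.94)² = 4.0646 kg m^2.
Spherical shell: I_cm = (2/3)MR² = (2/3)(3.7)(0.26)² = 0.16675 kg m^2; centre at d = 0.53 m, so I = I_cm + Md² gives I = 0.16675 + (3.7)(0.53)² = 1.2061 kg m^2.
Total I = 6.9533 kg m^2; total mass M = 12.7 kg.
k = √(I/M) = √(6.9533/12.7) = 0.73994 m.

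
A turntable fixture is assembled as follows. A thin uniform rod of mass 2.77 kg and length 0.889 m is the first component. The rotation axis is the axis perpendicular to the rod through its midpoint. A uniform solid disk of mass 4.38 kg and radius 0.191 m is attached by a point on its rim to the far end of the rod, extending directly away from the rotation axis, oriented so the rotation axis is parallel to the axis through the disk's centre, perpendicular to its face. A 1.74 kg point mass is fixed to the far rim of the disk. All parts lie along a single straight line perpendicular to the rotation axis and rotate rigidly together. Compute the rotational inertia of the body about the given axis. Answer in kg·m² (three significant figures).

Thin rod: I_cm = (1/12)ML² = (1/12)(2.77)(0.889)² = 0.18243 kg·m²; axis through the centre, so I = 0.18243 kg·m².
Solid disk: I_cm = (1/2)MR² = (1/2)(4.38)(0.191)² = 0.079893 kg·m²; centre at d = 0.4445 + 0.191 = 0.6355 m, so I = I_cm + Md² gives I = 0.079893 + (4.38)(0.6355)² = 1.8488 kg·m².
Point mass: I_cm = 0; centre at d = 0.4445 + 0.191 + 0.191 = 0.8265 m, so I = I_cm + Md² gives I = 0 + (1.74)(0.8265)² = 1.1886 kg·m².
Total I = 0.18243 + 1.8488 + 1.1886 = 3.2198 kg·m².

3.22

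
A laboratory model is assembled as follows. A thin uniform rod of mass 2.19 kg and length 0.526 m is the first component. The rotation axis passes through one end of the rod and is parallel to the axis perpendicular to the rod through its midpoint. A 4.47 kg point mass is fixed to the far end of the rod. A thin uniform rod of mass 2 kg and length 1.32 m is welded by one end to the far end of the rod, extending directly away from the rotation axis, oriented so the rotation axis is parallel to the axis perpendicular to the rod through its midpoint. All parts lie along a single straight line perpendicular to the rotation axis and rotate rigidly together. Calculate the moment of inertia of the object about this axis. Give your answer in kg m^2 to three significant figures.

Thin rod: I_cm = (1/12)ML² = (1/12)(2.19)(0.526)² = 0.050493 kg m^2; centre at d = 0.263 m, so the parallel axis theorem gives I = 0.050493 + (2.19)(0.263)² = 0.20197 kg m^2.
Point mass: I_cm = 0; centre at d = 0.263 + 0.263 = 0.526 m, so the parallel axis theorem gives I = 0 + (4.47)(0.526)² = 1.2367 kg m^2.
Thin rod: I_cm = (1/12)ML² = (1/12)(2)(1.32)² = 0.2904 kg m^2; centre at d = 0.263 + 0.263 + 0.66 = 1.186 m, so the parallel axis theorem gives I = 0.2904 + (2)(1.186)² = 3.1036 kg m^2.
Total I = 0.20197 + 1.2367 + 3.1036 = 4.5423 kg m^2.

4.54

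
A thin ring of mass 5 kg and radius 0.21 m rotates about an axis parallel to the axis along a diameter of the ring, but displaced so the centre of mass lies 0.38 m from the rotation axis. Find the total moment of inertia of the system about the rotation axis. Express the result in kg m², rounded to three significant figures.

0.832

I_cm = (1/2)MR² = (1/2)(5)(0.21)² = 0.11025 kg m²; centre at d = 0.38 m, so I = I_cm + Md² gives I = 0.11025 + (5)(0.38)² = 0.83225 kg m².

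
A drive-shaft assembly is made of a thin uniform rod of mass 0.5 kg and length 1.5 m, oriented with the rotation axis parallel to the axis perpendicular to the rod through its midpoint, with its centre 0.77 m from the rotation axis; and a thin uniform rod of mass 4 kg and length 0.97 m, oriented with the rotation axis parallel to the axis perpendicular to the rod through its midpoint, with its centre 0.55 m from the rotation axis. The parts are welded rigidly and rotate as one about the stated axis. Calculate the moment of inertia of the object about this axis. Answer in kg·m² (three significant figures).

Thin rod: I_cm = (1/12)ML² = (1/12)(0.5)(1.5)² = 0.09375 kg·m²; centre at d = 0.77 m, so the parallel axis theorem gives I = 0.09375 + (0.5)(0.77)² = 0.3902 kg·m².
Thin rod: I_cm = (1/12)ML² = (1/12)(4)(0.97)² = 0.31363 kg·m²; centre at d = 0.55 m, so the parallel axis theorem gives I = 0.31363 + (4)(0.55)² = 1.5236 kg·m².
Total I = 0.3902 + 1.5236 = 1.9138 kg·m².

1.91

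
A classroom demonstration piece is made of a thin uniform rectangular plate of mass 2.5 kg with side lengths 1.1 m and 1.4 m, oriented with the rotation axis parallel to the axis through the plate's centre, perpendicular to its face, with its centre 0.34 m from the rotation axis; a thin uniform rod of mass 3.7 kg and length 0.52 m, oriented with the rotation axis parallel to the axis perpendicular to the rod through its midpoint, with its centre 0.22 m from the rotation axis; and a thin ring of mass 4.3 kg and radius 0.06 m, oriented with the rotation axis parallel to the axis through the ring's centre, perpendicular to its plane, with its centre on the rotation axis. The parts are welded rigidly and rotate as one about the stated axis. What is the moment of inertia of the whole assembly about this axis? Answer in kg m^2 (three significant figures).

1.23

Rectangular plate: I_cm = (1/12)M(a²+b²) = (1/12)(2.5)[(1.1)² + (1.4)²] = 0.66042 kg m^2; centre at d = 0.34 m, so the parallel axis theorem gives I = 0.66042 + (2.5)(0.34)² = 0.94942 kg m^2.
Thin rod: I_cm = (1/12)ML² = (1/12)(3.7)(0.52)² = 0.083373 kg m^2; centre at d = 0.22 m, so the parallel axis theorem gives I = 0.083373 + (3.7)(0.22)² = 0.26245 kg m^2.
Thin ring: I_cm = MR² = (4.3)(0.06)² = 0.01548 kg m^2; axis through the centre, so I = 0.01548 kg m^2.
Total I = 0.94942 + 0.26245 + 0.01548 = 1.2273 kg m^2.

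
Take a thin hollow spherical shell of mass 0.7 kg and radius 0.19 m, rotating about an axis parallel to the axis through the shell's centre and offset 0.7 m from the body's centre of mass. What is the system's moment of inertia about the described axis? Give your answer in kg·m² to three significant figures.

0.360

I_cm = (2/3)MR² = (2/3)(0.7)(0.19)² = 0.016847 kg·m²; centre at d = 0.7 m, so I = I_cm + Md² gives I = 0.016847 + (0.7)(0.7)² = 0.35985 kg·m².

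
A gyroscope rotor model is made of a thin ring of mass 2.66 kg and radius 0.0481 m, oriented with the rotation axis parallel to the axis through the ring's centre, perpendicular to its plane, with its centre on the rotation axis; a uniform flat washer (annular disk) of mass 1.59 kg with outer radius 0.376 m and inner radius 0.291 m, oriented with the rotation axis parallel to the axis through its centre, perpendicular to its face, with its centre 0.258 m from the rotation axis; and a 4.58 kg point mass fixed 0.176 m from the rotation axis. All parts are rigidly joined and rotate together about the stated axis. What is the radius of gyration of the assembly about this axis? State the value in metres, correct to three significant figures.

0.222

Thin ring: I_cm = MR² = (2.66)(0.0481)² = 0.0061542 kg m²; axis through the centre, so I = 0.0061542 kg m².
Annular disk: I_cm = (1/2)M(R²+r²) = (1/2)(1.59)[(0.376)² + (0.291)²] = 0.17972 kg m²; centre at d = 0.258 m, so I = I_cm + Md² gives I = 0.17972 + (1.59)(0.258)² = 0.28555 kg m².
Point mass: I_cm = 0; centre at d = 0.176 m, so I = I_cm + Md² gives I = 0 + (4.58)(0.176)² = 0.14187 kg m².
Total I = 0.43358 kg m²; total mass M = 8.83 kg.
k = √(I/M) = √(0.43358/8.83) = 0.22159 m.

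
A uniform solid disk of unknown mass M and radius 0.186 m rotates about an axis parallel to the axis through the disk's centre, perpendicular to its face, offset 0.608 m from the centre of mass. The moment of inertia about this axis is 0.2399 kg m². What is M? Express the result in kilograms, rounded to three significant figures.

I = I_cm + Md² = (1/2)MR² + Md² = M·[0.5·(0.186)² + (0.608)²] = M·0.38696.
So M = 0.2399 / 0.38696 = 0.61996 kg.

0.620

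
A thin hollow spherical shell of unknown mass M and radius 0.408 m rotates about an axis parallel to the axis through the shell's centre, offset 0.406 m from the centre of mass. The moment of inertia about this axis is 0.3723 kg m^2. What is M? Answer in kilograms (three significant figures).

I = I_cm + Md² = (2/3)MR² + Md² = M·[0.666667·(0.408)² + (0.406)²] = M·0.27581.
So M = 0.3723 / 0.27581 = 1.3498 kg.

1.35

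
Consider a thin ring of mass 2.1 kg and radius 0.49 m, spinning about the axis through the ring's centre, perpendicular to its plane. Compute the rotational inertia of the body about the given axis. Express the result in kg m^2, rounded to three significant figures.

0.504

I_cm = MR² = (2.1)(0.49)² = 0.50421 kg m^2; axis through the centre, so I = 0.50421 kg m^2.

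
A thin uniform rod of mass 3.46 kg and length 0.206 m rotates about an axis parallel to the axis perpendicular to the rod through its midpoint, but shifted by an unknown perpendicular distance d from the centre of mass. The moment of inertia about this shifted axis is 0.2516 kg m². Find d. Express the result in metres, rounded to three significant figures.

0.263

About the centre-of-mass axis, I_cm = (1/12)ML² = (1/12)(3.46)(0.206)² = 0.012236 kg m².
Parallel axis theorem: I = I_cm + Md², so Md² = 0.2516 − 0.012236 = 0.23936 kg m².
d = √(0.23936 / 3.46) = 0.26302 m.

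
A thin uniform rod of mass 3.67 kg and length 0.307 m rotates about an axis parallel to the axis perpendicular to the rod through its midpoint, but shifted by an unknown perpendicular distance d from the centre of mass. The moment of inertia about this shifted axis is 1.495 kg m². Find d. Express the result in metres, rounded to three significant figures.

0.632

About the centre-of-mass axis, I_cm = (1/12)ML² = (1/12)(3.67)(0.307)² = 0.028824 kg m².
Parallel axis theorem: I = I_cm + Md², so Md² = 1.495 − 0.028824 = 1.4662 kg m².
d = √(1.4662 / 3.67) = 0.63206 m.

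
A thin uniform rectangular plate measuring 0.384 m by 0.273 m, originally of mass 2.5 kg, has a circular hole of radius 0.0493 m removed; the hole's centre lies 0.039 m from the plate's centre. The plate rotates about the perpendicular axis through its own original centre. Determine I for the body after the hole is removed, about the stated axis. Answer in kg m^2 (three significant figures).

Unpierced body about its centre: I₀ = (1/12)M(a²+b²) = (1/12)(2.5)[(0.384)² + (0.273)²] = 0.046247 kg m^2.
The removed disk has mass m = M·πr²/(ab) = (2.5)·π(0.0493)²/(0.384·0.273) = 0.18209 kg (same uniform areal density).
Its moment of inertia about the rotation axis (parallel-axis theorem): I_hole = (1/2)mr² + md² = (1/2)(0.18209)(0.0493)² + (0.18209)(0.039)² = 0.00049825 kg m^2.
Treating the hole as negative mass, I = I₀ − I_hole = 0.046247 − 0.00049825 = 0.045749 kg m^2.

0.0457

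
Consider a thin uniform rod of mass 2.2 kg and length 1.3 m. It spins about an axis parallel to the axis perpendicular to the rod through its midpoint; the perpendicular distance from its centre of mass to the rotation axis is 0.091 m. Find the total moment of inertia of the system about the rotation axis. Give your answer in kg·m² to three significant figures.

I_cm = (1/12)ML² = (1/12)(2.2)(1.3)² = 0.30983 kg·m²; centre at d = 0.091 m, so I = I_cm + Md² gives I = 0.30983 + (2.2)(0.091)² = 0.32805 kg·m².

0.328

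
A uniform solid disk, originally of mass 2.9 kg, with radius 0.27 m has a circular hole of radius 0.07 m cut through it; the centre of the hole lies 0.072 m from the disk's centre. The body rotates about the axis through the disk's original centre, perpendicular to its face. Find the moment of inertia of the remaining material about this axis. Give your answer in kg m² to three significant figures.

0.104

Unpierced body about its centre: I₀ = (1/2)MR² = (1/2)(2.9)(0.27)² = 0.10571 kg m².
The removed disk has mass m = M·(r/R)² = (2.9)(0.07/0.27)² = 0.19492 kg (same uniform areal density).
Its moment of inertia about the rotation axis (parallel-axis theorem): I_hole = (1/2)mr² + md² = (1/2)(0.19492)(0.07)² + (0.19492)(0.072)² = 0.0014881 kg m².
Treating the hole as negative mass, I = I₀ − I_hole = 0.10571 − 0.0014881 = 0.10422 kg m².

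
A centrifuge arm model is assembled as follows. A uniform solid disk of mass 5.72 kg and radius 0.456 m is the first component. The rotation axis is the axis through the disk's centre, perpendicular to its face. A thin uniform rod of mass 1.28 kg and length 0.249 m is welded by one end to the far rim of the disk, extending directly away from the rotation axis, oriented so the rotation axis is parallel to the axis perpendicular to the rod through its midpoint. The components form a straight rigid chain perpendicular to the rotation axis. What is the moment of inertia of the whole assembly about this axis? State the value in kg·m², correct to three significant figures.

Solid disk: I_cm = (1/2)MR² = (1/2)(5.72)(0.456)² = 0.5947 kg·m²; axis through the centre, so I = 0.5947 kg·m².
Thin rod: I_cm = (1/12)ML² = (1/12)(1.28)(0.249)² = 0.0066134 kg·m²; centre at d = 0.456 + 0.1245 = 0.5805 m, so the parallel axis theorem gives I = 0.0066134 + (1.28)(0.5805)² = 0.43795 kg·m².
Total I = 0.5947 + 0.43795 = 1.0326 kg·m².

1.03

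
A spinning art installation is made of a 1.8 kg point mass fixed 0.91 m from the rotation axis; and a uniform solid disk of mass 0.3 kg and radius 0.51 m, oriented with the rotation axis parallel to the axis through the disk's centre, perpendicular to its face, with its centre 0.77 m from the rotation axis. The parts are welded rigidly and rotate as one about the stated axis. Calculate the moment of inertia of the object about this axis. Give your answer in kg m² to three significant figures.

1.71

Point mass: I_cm = 0; centre at d = 0.91 m, so the parallel axis theorem gives I = 0 + (1.8)(0.91)² = 1.4906 kg m².
Solid disk: I_cm = (1/2)MR² = (1/2)(0.3)(0.51)² = 0.039015 kg m²; centre at d = 0.77 m, so the parallel axis theorem gives I = 0.039015 + (0.3)(0.77)² = 0.21688 kg m².
Total I = 1.4906 + 0.21688 = 1.7075 kg m².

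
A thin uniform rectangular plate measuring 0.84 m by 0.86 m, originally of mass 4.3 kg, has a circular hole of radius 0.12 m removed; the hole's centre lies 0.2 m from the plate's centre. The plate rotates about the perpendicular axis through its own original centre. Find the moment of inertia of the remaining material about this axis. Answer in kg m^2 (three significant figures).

Unpierced body about its centre: I₀ = (1/12)M(a²+b²) = (1/12)(4.3)[(0.84)² + (0.86)²] = 0.51786 kg m^2.
The removed disk has mass m = M·πr²/(ab) = (4.3)·π(0.12)²/(0.84·0.86) = 0.26928 kg (same uniform areal density).
Its moment of inertia about the rotation axis (parallel-axis theorem): I_hole = (1/2)mr² + md² = (1/2)(0.26928)(0.12)² + (0.26928)(0.2)² = 0.01271 kg m^2.
Treating the hole as negative mass, I = I₀ − I_hole = 0.51786 − 0.01271 = 0.50515 kg m^2.

0.505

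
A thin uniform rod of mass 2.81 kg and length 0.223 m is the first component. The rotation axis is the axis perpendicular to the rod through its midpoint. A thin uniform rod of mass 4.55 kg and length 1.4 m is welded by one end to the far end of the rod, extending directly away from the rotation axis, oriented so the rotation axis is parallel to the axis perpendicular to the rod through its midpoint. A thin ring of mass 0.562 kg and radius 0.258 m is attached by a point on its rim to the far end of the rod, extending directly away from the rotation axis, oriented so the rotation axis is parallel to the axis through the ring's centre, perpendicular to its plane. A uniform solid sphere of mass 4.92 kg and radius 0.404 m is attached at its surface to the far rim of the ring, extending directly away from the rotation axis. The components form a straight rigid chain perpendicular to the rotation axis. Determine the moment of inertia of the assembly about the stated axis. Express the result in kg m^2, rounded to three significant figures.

Thin rod: I_cm = (1/12)ML² = (1/12)(2.81)(0.223)² = 0.011645 kg m^2; axis through the centre, so I = 0.011645 kg m^2.
Thin rod: I_cm = (1/12)ML² = (1/12)(4.55)(1.4)² = 0.74317 kg m^2; centre at d = 0.1115 + 0.7 = 0.8115 m, so the parallel axis theorem gives I = 0.74317 + (4.55)(0.8115)² = 3.7395 kg m^2.
Thin ring: I_cm = MR² = (0.562)(0.258)² = 0.037409 kg m^2; centre at d = 0.1115 + 0.7 + 0.7 + 0.258 = 1.7695 m, so the parallel axis theorem gives I = 0.037409 + (0.562)(1.7695)² = 1.7971 kg m^2.
Solid sphere: I_cm = (2/5)MR² = (2/5)(4.92)(0.404)² = 0.32121 kg m^2; centre at d = 0.1115 + 0.7 + 0.7 + 0.258 + 0.258 + 0.404 = 2.4315 m, so the parallel axis theorem gives I = 0.32121 + (4.92)(2.4315)² = 29.409 kg m^2.
Total I = 0.011645 + 3.7395 + 1.7971 + 29.409 = 34.957 kg m^2.

35.0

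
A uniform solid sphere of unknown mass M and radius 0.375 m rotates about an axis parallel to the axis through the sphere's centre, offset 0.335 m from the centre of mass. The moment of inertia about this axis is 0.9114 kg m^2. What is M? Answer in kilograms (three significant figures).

I = I_cm + Md² = (2/5)MR² + Md² = M·[0.4·(0.375)² + (0.335)²] = M·0.16848.
So M = 0.9114 / 0.16848 = 5.4097 kg.

5.41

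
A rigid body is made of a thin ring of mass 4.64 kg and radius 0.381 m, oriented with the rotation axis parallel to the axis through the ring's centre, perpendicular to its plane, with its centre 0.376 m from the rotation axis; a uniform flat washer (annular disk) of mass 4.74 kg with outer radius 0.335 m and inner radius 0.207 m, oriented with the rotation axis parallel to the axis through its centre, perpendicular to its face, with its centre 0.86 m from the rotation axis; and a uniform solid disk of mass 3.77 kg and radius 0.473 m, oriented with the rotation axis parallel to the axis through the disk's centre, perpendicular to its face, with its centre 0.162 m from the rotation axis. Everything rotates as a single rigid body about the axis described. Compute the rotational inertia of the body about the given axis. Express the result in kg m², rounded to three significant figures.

Thin ring: I_cm = MR² = (4.64)(0.381)² = 0.67355 kg m²; centre at d = 0.376 m, so I = I_cm + Md² gives I = 0.67355 + (4.64)(0.376)² = 1.3295 kg m².
Annular disk: I_cm = (1/2)M(R²+r²) = (1/2)(4.74)[(0.335)² + (0.207)²] = 0.36753 kg m²; centre at d = 0.86 m, so I = I_cm + Md² gives I = 0.36753 + (4.74)(0.86)² = 3.8732 kg m².
Solid disk: I_cm = (1/2)MR² = (1/2)(3.77)(0.473)² = 0.42173 kg m²; centre at d = 0.162 m, so I = I_cm + Md² gives I = 0.42173 + (3.77)(0.162)² = 0.52067 kg m².
Total I = 1.3295 + 3.8732 + 0.52067 = 5.7234 kg m².

5.72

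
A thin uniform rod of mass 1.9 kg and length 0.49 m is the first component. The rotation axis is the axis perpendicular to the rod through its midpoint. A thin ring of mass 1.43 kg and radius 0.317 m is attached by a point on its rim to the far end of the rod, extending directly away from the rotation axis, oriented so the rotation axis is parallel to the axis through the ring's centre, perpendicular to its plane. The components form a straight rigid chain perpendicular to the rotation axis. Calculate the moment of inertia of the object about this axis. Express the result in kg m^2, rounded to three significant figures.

0.633

Thin rod: I_cm = (1/12)ML² = (1/12)(1.9)(0.49)² = 0.038016 kg m^2; axis through the centre, so I = 0.038016 kg m^2.
Thin ring: I_cm = MR² = (1.43)(0.317)² = 0.1437 kg m^2; centre at d = 0.245 + 0.317 = 0.562 m, so the parallel axis theorem gives I = 0.1437 + (1.43)(0.562)² = 0.59536 kg m^2.
Total I = 0.038016 + 0.59536 = 0.63337 kg m^2.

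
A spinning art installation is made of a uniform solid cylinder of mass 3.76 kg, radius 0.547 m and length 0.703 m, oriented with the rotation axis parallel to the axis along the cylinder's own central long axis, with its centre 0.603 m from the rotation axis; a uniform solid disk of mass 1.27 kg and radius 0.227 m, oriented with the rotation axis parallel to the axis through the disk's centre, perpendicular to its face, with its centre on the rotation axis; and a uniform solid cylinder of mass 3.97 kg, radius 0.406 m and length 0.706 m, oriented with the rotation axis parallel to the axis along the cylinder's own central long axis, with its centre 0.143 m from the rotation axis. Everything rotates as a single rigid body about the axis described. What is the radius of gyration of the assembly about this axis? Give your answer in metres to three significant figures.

0.513

Solid cylinder: I_cm = (1/2)MR² = (1/2)(3.76)(0.547)² = 0.56251 kg m^2; centre at d = 0.603 m, so the parallel axis theorem gives I = 0.56251 + (3.76)(0.603)² = 1.9297 kg m^2.
Solid disk: I_cm = (1/2)MR² = (1/2)(1.27)(0.227)² = 0.032721 kg m^2; axis through the centre, so I = 0.032721 kg m^2.
Solid cylinder: I_cm = (1/2)MR² = (1/2)(3.97)(0.406)² = 0.3272 kg m^2; centre at d = 0.143 m, so the parallel axis theorem gives I = 0.3272 + (3.97)(0.143)² = 0.40838 kg m^2.
Total I = 2.3708 kg m^2; total mass M = 9 kg.
k = √(I/M) = √(2.3708/9) = 0.51325 m.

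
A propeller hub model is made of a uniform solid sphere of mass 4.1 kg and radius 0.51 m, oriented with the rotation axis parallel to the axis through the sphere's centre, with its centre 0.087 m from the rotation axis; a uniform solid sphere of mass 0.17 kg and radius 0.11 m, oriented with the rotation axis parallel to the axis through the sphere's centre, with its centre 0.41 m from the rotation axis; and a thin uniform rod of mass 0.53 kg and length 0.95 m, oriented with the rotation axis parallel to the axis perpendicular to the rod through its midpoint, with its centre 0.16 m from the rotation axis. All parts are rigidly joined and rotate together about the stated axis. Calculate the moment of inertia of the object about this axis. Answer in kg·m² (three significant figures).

0.540

Solid sphere: I_cm = (2/5)MR² = (2/5)(4.1)(0.51)² = 0.42656 kg·m²; centre at d = 0.087 m, so I = I_cm + Md² gives I = 0.42656 + (4.1)(0.087)² = 0.4576 kg·m².
Solid sphere: I_cm = (2/5)MR² = (2/5)(0.17)(0.11)² = 0.0008228 kg·m²; centre at d = 0.41 m, so I = I_cm + Md² gives I = 0.0008228 + (0.17)(0.41)² = 0.0294 kg·m².
Thin rod: I_cm = (1/12)ML² = (1/12)(0.53)(0.95)² = 0.03986 kg·m²; centre at d = 0.16 m, so I = I_cm + Md² gives I = 0.03986 + (0.53)(0.16)² = 0.053428 kg·m².
Total I = 0.4576 + 0.0294 + 0.053428 = 0.54043 kg·m².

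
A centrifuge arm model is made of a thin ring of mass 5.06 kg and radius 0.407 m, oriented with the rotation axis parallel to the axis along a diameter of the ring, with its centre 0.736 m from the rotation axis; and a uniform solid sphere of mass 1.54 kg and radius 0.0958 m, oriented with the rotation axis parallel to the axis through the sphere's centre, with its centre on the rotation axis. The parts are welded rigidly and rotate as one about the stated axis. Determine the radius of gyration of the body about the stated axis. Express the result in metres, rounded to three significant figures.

Thin ring: I_cm = (1/2)MR² = (1/2)(5.06)(0.407)² = 0.41909 kg m^2; centre at d = 0.736 m, so the parallel axis theorem gives I = 0.41909 + (5.06)(0.736)² = 3.1601 kg m^2.
Solid sphere: I_cm = (2/5)MR² = (2/5)(1.54)(0.0958)² = 0.0056534 kg m^2; axis through the centre, so I = 0.0056534 kg m^2.
Total I = 3.1657 kg m^2; total mass M = 6.6 kg.
k = √(I/M) = √(3.1657/6.6) = 0.69257 m.

0.693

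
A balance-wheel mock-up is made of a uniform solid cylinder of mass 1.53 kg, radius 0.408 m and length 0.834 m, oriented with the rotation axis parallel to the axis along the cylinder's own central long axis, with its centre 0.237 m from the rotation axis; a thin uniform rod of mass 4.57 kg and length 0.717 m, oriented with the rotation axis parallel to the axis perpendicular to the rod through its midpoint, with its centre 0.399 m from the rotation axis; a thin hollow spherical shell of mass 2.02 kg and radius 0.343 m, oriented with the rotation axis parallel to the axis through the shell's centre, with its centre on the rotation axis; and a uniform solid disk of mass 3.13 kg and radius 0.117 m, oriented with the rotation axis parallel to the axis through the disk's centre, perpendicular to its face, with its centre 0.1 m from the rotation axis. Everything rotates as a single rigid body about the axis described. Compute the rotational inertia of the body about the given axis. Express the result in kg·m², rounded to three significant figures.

Solid cylinder: I_cm = (1/2)MR² = (1/2)(1.53)(0.408)² = 0.12734 kg·m²; centre at d = 0.237 m, so I = I_cm + Md² gives I = 0.12734 + (1.53)(0.237)² = 0.21328 kg·m².
Thin rod: I_cm = (1/12)ML² = (1/12)(4.57)(0.717)² = 0.19578 kg·m²; centre at d = 0.399 m, so I = I_cm + Md² gives I = 0.19578 + (4.57)(0.399)² = 0.92333 kg·m².
Spherical shell: I_cm = (2/3)MR² = (2/3)(2.02)(0.343)² = 0.15843 kg·m²; axis through the centre, so I = 0.15843 kg·m².
Solid disk: I_cm = (1/2)MR² = (1/2)(3.13)(0.117)² = 0.021423 kg·m²; centre at d = 0.1 m, so I = I_cm + Md² gives I = 0.021423 + (3.13)(0.1)² = 0.052723 kg·m².
Total I = 0.21328 + 0.92333 + 0.15843 + 0.052723 = 1.3478 kg·m².

1.35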